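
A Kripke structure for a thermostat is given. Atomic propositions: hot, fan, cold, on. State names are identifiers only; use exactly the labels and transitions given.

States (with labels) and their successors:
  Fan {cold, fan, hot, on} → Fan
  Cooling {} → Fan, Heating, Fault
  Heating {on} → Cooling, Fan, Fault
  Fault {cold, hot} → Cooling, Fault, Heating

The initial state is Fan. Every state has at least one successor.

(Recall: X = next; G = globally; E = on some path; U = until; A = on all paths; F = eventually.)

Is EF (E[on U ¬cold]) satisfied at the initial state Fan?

States satisfying E[on U ¬cold]: {Cooling, Heating}.
States satisfying EF (E[on U ¬cold]): {Cooling, Heating, Fault}.
No suitable path/successor from Fan witnesses the formula.
Fan ∉ Sat(EF (E[on U ¬cold])).

Violated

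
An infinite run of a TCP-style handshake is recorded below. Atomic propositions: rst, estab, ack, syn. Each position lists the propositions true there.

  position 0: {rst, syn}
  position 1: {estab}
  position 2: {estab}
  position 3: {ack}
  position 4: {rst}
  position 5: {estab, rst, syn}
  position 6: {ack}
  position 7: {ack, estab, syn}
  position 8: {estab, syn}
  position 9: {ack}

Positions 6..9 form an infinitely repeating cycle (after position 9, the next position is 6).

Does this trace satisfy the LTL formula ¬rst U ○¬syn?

Walking from position 0: ○¬syn first holds at position 0, and ¬rst holds at every earlier position along the way, so ¬rst U ○¬syn holds.

Satisfied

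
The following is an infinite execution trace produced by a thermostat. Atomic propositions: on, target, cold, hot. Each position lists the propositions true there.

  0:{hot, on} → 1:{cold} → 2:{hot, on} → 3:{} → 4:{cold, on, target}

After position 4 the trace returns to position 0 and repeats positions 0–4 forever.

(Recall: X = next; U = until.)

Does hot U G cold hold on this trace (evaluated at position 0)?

Walking from position 0: at position 1, G cold has not yet held and hot fails, so hot U G cold is false.

No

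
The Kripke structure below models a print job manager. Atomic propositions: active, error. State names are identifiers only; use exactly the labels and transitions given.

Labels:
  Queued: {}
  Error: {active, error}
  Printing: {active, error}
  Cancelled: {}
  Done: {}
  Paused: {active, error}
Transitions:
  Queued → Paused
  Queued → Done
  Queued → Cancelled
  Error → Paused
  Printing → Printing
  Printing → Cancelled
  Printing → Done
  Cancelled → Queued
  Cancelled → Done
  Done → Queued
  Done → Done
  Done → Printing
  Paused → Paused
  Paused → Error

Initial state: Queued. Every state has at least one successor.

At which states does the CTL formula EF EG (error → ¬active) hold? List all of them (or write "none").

{Queued, Printing, Cancelled, Done}

States satisfying EG (error → ¬active): {Queued, Cancelled, Done}.
States satisfying EF EG (error → ¬active): {Queued, Printing, Cancelled, Done}.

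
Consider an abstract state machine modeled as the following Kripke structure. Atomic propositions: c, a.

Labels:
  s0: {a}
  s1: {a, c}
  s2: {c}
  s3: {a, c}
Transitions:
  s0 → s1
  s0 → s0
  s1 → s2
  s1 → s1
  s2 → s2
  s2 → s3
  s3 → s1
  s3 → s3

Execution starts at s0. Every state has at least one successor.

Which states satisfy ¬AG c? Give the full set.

States satisfying c: {s1, s2, s3}.
States satisfying AG c: {s1, s2, s3}.
States satisfying ¬AG c: {s0}.

{s0}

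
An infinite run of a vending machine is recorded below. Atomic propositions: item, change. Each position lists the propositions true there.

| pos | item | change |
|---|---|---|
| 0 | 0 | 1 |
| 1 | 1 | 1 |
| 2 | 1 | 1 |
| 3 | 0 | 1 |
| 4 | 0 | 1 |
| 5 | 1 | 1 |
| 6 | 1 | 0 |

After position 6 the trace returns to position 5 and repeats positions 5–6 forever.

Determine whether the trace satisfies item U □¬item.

Walking from position 0: at position 0, □¬item has not yet held and item fails, so item U □¬item is false.

Violated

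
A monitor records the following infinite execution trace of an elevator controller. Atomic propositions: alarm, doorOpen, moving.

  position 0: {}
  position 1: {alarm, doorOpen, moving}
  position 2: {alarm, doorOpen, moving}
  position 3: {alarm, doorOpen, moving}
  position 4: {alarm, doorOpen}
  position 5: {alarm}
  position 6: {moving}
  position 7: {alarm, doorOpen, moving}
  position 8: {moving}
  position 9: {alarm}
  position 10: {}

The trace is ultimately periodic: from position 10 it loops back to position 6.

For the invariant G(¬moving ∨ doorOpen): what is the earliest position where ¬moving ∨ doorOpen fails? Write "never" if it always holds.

6

Check ¬moving ∨ doorOpen at each position in order: 0 ✓, 1 ✓, 2 ✓, 3 ✓, 4 ✓, 5 ✓.
At position 6 the labels are {moving}, so ¬moving ∨ doorOpen is false there. This is the first violation.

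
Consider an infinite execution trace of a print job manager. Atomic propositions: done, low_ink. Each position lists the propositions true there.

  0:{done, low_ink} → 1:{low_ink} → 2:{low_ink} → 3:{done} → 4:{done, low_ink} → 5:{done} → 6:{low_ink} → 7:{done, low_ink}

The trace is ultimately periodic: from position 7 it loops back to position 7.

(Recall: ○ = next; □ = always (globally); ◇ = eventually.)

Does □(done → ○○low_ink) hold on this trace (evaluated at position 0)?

done → ○○low_ink must hold at every position from 0 onward. It fails at position 3, so □(done → ○○low_ink) is false.
Positions where done holds: 0, 3, 4, 5, 7.
Check ○○low_ink at each: 0→ok, 3→fails, 4→ok, 5→ok, 7→ok.

Does not hold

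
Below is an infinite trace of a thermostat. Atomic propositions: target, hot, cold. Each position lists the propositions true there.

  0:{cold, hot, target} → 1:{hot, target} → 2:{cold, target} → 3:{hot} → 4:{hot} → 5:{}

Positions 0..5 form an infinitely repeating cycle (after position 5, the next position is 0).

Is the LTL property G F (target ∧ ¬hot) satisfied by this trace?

Yes

F (target ∧ ¬hot) holds at every position 0..5, and those are all positions ever visited, so G F (target ∧ ¬hot) holds.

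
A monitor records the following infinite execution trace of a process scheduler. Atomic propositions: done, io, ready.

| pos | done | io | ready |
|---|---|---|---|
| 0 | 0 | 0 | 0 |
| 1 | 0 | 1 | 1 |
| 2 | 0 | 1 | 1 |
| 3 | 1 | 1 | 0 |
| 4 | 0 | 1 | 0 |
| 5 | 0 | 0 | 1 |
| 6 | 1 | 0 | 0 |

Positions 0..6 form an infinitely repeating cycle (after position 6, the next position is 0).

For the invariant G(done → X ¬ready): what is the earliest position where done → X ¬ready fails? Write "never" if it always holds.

never

done → X ¬ready holds at every position 0..6, and those are all the positions the trace ever visits, so the invariant G(done → X ¬ready) is never violated.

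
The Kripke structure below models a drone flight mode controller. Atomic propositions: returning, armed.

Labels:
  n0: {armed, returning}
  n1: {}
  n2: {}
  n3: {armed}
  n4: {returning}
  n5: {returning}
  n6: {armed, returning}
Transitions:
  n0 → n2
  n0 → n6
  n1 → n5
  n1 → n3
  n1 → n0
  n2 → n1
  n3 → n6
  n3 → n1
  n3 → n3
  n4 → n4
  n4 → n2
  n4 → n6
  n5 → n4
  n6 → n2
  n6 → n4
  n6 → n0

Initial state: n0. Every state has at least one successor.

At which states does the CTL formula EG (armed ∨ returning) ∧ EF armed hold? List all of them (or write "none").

{n0, n3, n4, n5, n6}

States satisfying armed ∨ returning: {n0, n3, n4, n5, n6}.
States satisfying EG (armed ∨ returning): {n0, n3, n4, n5, n6}.
States satisfying armed: {n0, n3, n6}.
States satisfying EF armed: {n0, n1, n2, n3, n4, n5, n6}.
States satisfying EG (armed ∨ returning) ∧ EF armed: {n0, n3, n4, n5, n6}.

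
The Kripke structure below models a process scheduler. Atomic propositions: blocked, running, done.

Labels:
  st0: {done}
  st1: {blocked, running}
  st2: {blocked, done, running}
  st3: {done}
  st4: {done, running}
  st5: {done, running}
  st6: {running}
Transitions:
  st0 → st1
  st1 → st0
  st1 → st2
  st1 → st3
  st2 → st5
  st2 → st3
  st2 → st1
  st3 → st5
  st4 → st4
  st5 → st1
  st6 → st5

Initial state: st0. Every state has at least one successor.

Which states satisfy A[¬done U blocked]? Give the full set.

States satisfying ¬done: {st1, st6}.
States satisfying blocked: {st1, st2}.
States satisfying A[¬done U blocked]: {st1, st2}.

{st1, st2}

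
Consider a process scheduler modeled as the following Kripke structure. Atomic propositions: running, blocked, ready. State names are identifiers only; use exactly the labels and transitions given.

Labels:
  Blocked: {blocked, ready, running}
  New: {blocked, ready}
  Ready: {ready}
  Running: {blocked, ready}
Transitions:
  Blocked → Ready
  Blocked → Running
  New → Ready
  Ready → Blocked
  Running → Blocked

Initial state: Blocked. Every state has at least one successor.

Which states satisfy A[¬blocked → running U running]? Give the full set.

{Blocked, Running}

States satisfying ¬blocked → running: {Blocked, New, Running}.
States satisfying running: {Blocked}.
States satisfying A[¬blocked → running U running]: {Blocked, Running}.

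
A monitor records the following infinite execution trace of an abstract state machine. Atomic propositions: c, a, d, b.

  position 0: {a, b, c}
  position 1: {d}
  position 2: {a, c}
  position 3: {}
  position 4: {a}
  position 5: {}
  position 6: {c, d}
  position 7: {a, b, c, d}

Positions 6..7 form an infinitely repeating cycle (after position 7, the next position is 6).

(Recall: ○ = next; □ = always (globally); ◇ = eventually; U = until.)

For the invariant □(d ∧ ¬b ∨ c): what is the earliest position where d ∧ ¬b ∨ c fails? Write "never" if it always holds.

Check d ∧ ¬b ∨ c at each position in order: 0 ✓, 1 ✓, 2 ✓.
At position 3 the labels are {}, so d ∧ ¬b ∨ c is false there. This is the first violation.

3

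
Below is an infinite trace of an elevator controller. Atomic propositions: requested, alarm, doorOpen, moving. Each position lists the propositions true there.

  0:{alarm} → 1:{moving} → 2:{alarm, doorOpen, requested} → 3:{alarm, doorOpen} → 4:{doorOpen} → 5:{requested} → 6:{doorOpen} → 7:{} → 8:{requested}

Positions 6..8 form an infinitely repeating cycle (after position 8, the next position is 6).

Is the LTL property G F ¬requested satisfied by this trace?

Yes

F ¬requested holds at every position 0..8, and those are all positions ever visited, so G F ¬requested holds.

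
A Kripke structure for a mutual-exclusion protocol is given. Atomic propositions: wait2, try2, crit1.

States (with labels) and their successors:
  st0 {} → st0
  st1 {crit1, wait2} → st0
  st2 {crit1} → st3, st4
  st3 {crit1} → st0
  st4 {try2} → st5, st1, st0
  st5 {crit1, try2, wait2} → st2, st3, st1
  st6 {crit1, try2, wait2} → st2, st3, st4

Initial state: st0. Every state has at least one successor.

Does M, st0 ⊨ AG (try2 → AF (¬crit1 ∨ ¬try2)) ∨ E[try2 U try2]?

States satisfying try2 → AF (¬crit1 ∨ ¬try2): {st0, st1, st2, st3, st4, st5, st6}.
States satisfying AG (try2 → AF (¬crit1 ∨ ¬try2)): {st0, st1, st2, st3, st4, st5, st6}.
States satisfying try2: {st4, st5, st6}.
States satisfying E[try2 U try2]: {st4, st5, st6}.
States satisfying AG (try2 → AF (¬crit1 ∨ ¬try2)) ∨ E[try2 U try2]: {st0, st1, st2, st3, st4, st5, st6}.
st0 ∈ Sat(AG (try2 → AF (¬crit1 ∨ ¬try2)) ∨ E[try2 U try2]).

Satisfied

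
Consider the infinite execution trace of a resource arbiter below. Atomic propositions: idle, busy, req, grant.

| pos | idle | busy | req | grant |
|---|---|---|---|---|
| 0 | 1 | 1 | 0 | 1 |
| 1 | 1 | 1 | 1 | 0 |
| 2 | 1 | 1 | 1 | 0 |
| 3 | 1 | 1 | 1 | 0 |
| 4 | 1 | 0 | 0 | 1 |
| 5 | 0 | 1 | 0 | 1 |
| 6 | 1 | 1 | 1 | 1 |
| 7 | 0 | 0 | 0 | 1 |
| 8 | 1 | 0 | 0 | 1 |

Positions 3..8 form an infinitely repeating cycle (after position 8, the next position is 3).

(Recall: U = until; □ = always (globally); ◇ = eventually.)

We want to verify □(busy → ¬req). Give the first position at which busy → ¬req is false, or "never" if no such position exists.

1

Check busy → ¬req at each position in order: 0 ✓.
At position 1 the labels are {busy, idle, req}, so busy → ¬req is false there. This is the first violation.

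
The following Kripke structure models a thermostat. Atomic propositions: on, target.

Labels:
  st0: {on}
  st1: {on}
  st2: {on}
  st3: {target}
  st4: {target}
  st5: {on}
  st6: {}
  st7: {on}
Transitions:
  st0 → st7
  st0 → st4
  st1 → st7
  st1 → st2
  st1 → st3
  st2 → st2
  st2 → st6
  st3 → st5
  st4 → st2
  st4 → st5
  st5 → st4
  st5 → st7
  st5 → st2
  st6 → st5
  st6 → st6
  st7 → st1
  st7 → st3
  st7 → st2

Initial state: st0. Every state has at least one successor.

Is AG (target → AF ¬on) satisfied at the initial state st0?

Yes

States satisfying target → AF ¬on: {st0, st1, st2, st3, st4, st5, st6, st7}.
States satisfying AG (target → AF ¬on): {st0, st1, st2, st3, st4, st5, st6, st7}.
Every state reachable from st0 satisfies target → AF ¬on.
st0 ∈ Sat(AG (target → AF ¬on)).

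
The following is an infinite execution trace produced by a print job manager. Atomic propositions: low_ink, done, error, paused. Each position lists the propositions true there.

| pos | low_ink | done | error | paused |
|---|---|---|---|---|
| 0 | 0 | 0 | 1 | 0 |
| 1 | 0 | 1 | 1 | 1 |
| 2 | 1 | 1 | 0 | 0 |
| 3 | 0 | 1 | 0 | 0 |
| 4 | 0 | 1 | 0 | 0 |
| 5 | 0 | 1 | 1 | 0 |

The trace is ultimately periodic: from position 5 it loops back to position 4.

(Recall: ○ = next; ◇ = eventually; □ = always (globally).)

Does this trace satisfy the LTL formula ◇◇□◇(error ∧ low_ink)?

◇□◇(error ∧ low_ink) is false at every position 0..5, so it never becomes true and ◇◇□◇(error ∧ low_ink) fails.

No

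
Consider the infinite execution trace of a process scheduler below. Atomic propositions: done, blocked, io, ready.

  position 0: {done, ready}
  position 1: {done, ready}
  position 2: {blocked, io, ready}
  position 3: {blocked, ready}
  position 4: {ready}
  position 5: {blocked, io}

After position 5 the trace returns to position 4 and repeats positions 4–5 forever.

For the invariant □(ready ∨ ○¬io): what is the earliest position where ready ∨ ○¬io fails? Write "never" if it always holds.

never

ready ∨ ○¬io holds at every position 0..5, and those are all the positions the trace ever visits, so the invariant □(ready ∨ ○¬io) is never violated.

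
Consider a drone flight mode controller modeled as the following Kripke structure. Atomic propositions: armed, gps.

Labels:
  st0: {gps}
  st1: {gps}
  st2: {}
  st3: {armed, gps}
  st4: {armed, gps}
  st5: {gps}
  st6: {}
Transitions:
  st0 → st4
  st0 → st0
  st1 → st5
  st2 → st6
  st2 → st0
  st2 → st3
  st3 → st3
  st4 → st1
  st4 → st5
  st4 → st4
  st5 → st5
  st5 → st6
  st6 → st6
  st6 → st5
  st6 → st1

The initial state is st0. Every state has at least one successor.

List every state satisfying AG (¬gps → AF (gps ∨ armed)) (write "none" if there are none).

States satisfying ¬gps → AF (gps ∨ armed): {st0, st1, st3, st4, st5}.
States satisfying AG (¬gps → AF (gps ∨ armed)): {st3}.

{st3}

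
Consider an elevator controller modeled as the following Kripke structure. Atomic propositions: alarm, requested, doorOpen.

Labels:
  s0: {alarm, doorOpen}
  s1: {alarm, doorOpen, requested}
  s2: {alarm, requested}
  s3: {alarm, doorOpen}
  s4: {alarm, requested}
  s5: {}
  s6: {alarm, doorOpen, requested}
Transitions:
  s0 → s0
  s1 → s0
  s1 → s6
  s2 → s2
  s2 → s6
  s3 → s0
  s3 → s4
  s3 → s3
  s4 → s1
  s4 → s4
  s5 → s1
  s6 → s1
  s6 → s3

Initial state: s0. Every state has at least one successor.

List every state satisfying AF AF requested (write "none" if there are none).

States satisfying AF requested: {s1, s2, s4, s5, s6}.
States satisfying AF AF requested: {s1, s2, s4, s5, s6}.

{s1, s2, s4, s5, s6}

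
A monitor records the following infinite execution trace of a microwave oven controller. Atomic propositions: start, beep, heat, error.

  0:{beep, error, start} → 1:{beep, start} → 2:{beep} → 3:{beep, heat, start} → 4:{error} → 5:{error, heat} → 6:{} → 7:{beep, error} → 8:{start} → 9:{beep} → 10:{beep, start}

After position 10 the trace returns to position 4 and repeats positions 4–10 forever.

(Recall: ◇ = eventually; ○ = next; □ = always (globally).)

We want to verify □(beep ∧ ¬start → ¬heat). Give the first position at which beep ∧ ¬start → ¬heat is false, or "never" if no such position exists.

beep ∧ ¬start → ¬heat holds at every position 0..10, and those are all the positions the trace ever visits, so the invariant □(beep ∧ ¬start → ¬heat) is never violated.

never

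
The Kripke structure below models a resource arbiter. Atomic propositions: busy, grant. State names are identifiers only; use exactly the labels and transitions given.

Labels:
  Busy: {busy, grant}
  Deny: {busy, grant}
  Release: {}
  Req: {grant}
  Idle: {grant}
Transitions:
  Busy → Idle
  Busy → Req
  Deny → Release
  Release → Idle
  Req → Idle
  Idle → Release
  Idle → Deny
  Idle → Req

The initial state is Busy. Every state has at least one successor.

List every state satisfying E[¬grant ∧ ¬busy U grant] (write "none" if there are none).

{Busy, Deny, Release, Req, Idle}

States satisfying ¬grant ∧ ¬busy: {Release}.
States satisfying grant: {Busy, Deny, Req, Idle}.
States satisfying E[¬grant ∧ ¬busy U grant]: {Busy, Deny, Release, Req, Idle}.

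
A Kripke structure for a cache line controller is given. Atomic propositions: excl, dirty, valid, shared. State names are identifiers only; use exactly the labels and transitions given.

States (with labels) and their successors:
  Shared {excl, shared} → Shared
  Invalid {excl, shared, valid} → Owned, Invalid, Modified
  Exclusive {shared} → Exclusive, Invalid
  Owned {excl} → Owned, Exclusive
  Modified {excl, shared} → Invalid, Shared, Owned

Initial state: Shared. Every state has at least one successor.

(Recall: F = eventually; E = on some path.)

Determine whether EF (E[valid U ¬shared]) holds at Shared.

States satisfying E[valid U ¬shared]: {Invalid, Owned}.
States satisfying EF (E[valid U ¬shared]): {Invalid, Exclusive, Owned, Modified}.
No suitable path/successor from Shared witnesses the formula.
Shared ∉ Sat(EF (E[valid U ¬shared])).

Does not hold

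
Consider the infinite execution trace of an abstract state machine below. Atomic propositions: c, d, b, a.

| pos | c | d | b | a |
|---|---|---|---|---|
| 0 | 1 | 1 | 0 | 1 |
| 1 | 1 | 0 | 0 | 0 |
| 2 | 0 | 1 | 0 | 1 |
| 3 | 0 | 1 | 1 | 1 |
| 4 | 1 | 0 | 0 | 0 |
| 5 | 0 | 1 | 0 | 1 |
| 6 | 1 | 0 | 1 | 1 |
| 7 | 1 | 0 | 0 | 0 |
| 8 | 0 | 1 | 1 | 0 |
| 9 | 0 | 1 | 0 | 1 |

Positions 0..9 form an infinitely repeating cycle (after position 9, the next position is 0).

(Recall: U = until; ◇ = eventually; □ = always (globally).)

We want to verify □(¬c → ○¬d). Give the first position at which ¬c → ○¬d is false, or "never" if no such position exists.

2

Check ¬c → ○¬d at each position in order: 0 ✓, 1 ✓.
At position 2 the labels are {a, d} and the next position 3 has {a, b, d}, so ¬c → ○¬d is false there. This is the first violation.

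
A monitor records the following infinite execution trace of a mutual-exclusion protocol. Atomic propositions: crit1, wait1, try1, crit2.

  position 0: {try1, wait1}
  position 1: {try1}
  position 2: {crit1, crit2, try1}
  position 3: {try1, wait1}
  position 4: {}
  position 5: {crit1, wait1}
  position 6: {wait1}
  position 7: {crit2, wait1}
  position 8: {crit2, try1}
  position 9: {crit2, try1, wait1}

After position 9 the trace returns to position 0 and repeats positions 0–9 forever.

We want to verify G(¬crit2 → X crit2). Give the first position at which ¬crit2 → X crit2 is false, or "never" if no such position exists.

At position 0 the labels are {try1, wait1} and the next position 1 has {try1}, so ¬crit2 → X crit2 is false there. This is the first violation.

0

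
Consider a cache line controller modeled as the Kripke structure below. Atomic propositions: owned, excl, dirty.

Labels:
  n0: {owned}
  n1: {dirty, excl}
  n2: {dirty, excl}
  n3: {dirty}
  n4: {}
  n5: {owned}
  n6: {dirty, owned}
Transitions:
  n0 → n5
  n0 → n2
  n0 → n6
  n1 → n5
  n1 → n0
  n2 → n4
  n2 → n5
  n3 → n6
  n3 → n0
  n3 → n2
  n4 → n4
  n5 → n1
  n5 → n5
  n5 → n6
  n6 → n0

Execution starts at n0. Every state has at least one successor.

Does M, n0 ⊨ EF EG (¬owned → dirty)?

Holds

States satisfying EG (¬owned → dirty): {n0, n1, n2, n3, n5, n6}.
States satisfying EF EG (¬owned → dirty): {n0, n1, n2, n3, n5, n6}.
Some path from n0 reaches a state where EG (¬owned → dirty) holds.
n0 ∈ Sat(EF EG (¬owned → dirty)).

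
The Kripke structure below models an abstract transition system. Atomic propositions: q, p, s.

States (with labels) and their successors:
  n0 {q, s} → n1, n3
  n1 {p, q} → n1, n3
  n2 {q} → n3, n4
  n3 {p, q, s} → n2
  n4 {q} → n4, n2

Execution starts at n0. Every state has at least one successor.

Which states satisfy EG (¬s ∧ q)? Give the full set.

States satisfying ¬s ∧ q: {n1, n2, n4}.
States satisfying EG (¬s ∧ q): {n1, n2, n4}.

{n1, n2, n4}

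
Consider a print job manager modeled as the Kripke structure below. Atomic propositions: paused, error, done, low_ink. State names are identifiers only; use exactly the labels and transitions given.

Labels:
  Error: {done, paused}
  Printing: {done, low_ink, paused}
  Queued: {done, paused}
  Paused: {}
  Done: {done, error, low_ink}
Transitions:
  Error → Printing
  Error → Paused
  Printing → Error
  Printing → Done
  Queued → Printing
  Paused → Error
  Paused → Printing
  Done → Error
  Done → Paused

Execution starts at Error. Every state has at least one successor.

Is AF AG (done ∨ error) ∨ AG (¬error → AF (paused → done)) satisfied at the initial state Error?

Holds

States satisfying AG (done ∨ error): ∅.
States satisfying AF AG (done ∨ error): ∅.
States satisfying ¬error → AF (paused → done): {Error, Printing, Queued, Paused, Done}.
States satisfying AG (¬error → AF (paused → done)): {Error, Printing, Queued, Paused, Done}.
States satisfying AF AG (done ∨ error) ∨ AG (¬error → AF (paused → done)): {Error, Printing, Queued, Paused, Done}.
Error ∈ Sat(AF AG (done ∨ error) ∨ AG (¬error → AF (paused → done))).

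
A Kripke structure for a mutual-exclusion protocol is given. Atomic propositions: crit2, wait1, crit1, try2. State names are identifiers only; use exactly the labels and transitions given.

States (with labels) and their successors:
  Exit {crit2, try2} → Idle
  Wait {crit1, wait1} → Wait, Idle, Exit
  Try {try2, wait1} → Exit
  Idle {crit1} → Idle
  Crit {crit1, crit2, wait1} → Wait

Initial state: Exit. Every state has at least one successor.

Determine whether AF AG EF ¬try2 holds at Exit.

Yes

States satisfying AG EF ¬try2: {Exit, Wait, Try, Idle, Crit}.
States satisfying AF AG EF ¬try2: {Exit, Wait, Try, Idle, Crit}.
Exit ∈ Sat(AF AG EF ¬try2).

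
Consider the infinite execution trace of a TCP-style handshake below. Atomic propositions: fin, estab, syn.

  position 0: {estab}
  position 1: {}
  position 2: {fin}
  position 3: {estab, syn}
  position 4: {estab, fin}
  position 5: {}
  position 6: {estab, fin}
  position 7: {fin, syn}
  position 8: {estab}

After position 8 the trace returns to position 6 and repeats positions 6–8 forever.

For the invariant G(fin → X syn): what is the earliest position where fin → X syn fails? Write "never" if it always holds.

4

Check fin → X syn at each position in order: 0 ✓, 1 ✓, 2 ✓, 3 ✓.
At position 4 the labels are {estab, fin} and the next position 5 has {}, so fin → X syn is false there. This is the first violation.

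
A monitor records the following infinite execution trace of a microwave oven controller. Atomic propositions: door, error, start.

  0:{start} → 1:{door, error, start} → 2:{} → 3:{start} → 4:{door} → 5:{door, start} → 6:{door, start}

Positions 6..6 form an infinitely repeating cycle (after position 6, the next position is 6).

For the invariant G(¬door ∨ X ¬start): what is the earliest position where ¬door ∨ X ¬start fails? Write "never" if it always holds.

4

Check ¬door ∨ X ¬start at each position in order: 0 ✓, 1 ✓, 2 ✓, 3 ✓.
At position 4 the labels are {door} and the next position 5 has {door, start}, so ¬door ∨ X ¬start is false there. This is the first violation.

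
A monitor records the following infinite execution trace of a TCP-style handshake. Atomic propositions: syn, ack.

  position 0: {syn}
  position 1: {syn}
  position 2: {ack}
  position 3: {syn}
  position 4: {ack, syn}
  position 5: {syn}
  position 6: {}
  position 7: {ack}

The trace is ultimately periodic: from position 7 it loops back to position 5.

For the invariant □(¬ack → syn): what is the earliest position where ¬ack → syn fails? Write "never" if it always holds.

Check ¬ack → syn at each position in order: 0 ✓, 1 ✓, 2 ✓, 3 ✓, 4 ✓, 5 ✓.
At position 6 the labels are {}, so ¬ack → syn is false there. This is the first violation.

6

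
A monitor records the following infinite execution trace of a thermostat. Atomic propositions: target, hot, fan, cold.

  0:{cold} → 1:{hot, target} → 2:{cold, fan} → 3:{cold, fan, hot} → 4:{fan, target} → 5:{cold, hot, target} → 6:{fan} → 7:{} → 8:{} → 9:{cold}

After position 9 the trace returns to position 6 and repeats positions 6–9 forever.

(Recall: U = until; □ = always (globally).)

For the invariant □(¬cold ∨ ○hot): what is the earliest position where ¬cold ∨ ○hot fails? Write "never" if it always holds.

3

Check ¬cold ∨ ○hot at each position in order: 0 ✓, 1 ✓, 2 ✓.
At position 3 the labels are {cold, fan, hot} and the next position 4 has {fan, target}, so ¬cold ∨ ○hot is false there. This is the first violation.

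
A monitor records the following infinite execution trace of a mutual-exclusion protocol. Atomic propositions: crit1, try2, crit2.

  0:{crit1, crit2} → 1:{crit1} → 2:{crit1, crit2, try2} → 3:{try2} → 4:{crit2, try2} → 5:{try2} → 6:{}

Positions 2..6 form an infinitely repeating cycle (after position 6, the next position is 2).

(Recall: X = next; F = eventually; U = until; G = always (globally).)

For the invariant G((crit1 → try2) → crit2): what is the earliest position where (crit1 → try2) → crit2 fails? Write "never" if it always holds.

3

Check (crit1 → try2) → crit2 at each position in order: 0 ✓, 1 ✓, 2 ✓.
At position 3 the labels are {try2}, so (crit1 → try2) → crit2 is false there. This is the first violation.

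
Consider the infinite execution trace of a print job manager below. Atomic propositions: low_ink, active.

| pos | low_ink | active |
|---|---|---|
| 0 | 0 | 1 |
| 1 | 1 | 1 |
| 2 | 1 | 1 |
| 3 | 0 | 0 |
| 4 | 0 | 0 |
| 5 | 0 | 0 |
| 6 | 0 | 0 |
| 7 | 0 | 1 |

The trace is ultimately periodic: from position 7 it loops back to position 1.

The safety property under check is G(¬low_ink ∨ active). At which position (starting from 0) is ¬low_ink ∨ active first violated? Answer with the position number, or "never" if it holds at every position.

¬low_ink ∨ active holds at every position 0..7, and those are all the positions the trace ever visits, so the invariant G(¬low_ink ∨ active) is never violated.

never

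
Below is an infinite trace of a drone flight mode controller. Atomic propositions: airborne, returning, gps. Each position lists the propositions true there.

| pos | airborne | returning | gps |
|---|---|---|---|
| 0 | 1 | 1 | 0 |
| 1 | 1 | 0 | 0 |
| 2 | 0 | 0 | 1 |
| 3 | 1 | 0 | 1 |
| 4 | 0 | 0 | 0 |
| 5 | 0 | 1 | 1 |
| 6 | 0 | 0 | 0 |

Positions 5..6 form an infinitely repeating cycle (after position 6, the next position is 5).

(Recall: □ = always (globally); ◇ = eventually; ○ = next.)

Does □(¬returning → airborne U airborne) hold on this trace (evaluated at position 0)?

Violated

¬returning → airborne U airborne must hold at every position from 0 onward. It fails at position 2, so □(¬returning → airborne U airborne) is false.
Positions where ¬returning holds: 1, 2, 3, 4, 6.
Check airborne U airborne at each: 1→ok, 2→fails, 3→ok, 4→fails, 6→fails.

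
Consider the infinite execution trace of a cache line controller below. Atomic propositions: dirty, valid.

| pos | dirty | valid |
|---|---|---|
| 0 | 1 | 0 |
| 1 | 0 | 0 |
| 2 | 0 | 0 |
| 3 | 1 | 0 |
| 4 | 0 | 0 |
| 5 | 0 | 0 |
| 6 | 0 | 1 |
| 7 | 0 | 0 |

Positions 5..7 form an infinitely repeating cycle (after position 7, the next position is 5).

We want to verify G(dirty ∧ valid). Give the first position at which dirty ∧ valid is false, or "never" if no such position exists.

At position 0 the labels are {dirty}, so dirty ∧ valid is false there. This is the first violation.

0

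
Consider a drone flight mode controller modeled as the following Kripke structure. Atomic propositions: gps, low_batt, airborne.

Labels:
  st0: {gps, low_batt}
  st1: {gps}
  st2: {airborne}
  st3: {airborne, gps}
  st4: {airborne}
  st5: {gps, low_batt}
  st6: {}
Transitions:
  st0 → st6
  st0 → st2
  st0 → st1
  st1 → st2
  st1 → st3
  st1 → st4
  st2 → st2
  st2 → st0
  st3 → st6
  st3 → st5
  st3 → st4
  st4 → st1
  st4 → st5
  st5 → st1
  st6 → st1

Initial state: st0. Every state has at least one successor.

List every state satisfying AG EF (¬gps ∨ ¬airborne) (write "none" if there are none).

States satisfying EF (¬gps ∨ ¬airborne): {st0, st1, st2, st3, st4, st5, st6}.
States satisfying AG EF (¬gps ∨ ¬airborne): {st0, st1, st2, st3, st4, st5, st6}.

{st0, st1, st2, st3, st4, st5, st6}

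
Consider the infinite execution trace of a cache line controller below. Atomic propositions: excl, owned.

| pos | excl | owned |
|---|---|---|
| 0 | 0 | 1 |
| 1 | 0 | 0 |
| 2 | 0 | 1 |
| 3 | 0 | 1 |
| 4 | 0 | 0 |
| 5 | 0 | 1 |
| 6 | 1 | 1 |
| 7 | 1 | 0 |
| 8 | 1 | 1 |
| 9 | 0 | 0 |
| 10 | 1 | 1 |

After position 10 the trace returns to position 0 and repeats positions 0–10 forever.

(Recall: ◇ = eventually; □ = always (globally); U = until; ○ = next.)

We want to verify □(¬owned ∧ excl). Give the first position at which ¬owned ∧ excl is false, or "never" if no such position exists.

0

At position 0 the labels are {owned}, so ¬owned ∧ excl is false there. This is the first violation.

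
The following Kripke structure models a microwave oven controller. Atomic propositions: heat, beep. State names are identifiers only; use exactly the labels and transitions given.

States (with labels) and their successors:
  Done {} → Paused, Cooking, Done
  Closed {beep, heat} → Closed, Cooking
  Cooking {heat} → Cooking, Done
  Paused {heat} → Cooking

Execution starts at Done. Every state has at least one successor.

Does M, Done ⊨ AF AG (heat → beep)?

States satisfying AG (heat → beep): ∅.
States satisfying AF AG (heat → beep): ∅.
There is a path from Done along which AG (heat → beep) never holds.
Done ∉ Sat(AF AG (heat → beep)).

No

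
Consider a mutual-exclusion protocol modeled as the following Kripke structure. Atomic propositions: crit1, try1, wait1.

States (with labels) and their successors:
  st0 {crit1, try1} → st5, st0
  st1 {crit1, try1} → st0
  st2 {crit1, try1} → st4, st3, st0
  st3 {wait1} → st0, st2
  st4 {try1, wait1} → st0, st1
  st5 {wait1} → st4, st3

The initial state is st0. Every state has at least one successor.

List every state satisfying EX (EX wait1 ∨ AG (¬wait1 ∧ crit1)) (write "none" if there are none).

{st0, st1, st2, st3, st4}

States satisfying EX wait1 ∨ AG (¬wait1 ∧ crit1): {st0, st2, st5}.
States satisfying EX (EX wait1 ∨ AG (¬wait1 ∧ crit1)): {st0, st1, st2, st3, st4}.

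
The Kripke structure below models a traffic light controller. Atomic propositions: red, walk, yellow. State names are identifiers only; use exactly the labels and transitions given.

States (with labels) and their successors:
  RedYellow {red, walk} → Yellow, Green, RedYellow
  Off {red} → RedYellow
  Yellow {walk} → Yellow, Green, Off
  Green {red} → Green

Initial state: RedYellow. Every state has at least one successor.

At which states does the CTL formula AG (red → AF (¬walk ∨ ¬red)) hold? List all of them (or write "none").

{Green}

States satisfying red → AF (¬walk ∨ ¬red): {Off, Yellow, Green}.
States satisfying AG (red → AF (¬walk ∨ ¬red)): {Green}.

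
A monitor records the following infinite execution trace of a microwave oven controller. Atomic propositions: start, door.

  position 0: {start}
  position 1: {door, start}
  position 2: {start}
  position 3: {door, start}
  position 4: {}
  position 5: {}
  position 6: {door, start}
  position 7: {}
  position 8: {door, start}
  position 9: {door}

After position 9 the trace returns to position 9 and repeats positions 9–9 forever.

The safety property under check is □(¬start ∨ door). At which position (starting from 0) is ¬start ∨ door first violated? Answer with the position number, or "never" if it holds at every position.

0

At position 0 the labels are {start}, so ¬start ∨ door is false there. This is the first violation.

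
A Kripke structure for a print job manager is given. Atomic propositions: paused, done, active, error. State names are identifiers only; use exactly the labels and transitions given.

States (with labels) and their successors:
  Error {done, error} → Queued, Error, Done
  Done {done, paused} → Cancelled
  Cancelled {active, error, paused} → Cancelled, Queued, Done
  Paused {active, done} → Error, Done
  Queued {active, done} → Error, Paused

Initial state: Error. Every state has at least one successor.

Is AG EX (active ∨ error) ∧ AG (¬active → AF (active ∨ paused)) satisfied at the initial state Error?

States satisfying EX (active ∨ error): {Error, Done, Cancelled, Paused, Queued}.
States satisfying AG EX (active ∨ error): {Error, Done, Cancelled, Paused, Queued}.
States satisfying ¬active → AF (active ∨ paused): {Done, Cancelled, Paused, Queued}.
States satisfying AG (¬active → AF (active ∨ paused)): ∅.
States satisfying AG EX (active ∨ error) ∧ AG (¬active → AF (active ∨ paused)): ∅.
Error ∉ Sat(AG EX (active ∨ error) ∧ AG (¬active → AF (active ∨ paused))).

Does not hold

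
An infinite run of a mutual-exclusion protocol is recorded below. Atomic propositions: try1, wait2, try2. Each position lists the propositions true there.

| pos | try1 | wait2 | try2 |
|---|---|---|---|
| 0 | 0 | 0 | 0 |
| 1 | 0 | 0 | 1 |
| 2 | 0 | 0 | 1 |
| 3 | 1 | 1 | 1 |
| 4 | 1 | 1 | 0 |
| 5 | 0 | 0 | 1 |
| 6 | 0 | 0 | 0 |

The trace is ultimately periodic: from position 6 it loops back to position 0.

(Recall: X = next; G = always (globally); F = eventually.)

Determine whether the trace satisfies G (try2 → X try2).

try2 → X try2 must hold at every position from 0 onward. It fails at position 3, so G (try2 → X try2) is false.
Positions where try2 holds: 1, 2, 3, 5.
Check X try2 at each: 1→ok, 2→ok, 3→fails, 5→fails.

Violated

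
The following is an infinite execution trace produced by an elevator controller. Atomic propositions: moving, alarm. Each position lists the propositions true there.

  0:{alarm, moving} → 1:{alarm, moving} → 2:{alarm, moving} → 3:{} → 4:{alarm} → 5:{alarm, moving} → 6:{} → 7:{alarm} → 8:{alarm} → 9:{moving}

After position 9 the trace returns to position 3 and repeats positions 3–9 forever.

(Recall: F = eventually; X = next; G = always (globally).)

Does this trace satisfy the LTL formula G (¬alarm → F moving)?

Yes

¬alarm → F moving holds at every position 0..9, and those are all positions ever visited, so G (¬alarm → F moving) holds.
Positions where ¬alarm holds: 3, 6, 9.
Check F moving at each: 3→ok, 6→ok, 9→ok.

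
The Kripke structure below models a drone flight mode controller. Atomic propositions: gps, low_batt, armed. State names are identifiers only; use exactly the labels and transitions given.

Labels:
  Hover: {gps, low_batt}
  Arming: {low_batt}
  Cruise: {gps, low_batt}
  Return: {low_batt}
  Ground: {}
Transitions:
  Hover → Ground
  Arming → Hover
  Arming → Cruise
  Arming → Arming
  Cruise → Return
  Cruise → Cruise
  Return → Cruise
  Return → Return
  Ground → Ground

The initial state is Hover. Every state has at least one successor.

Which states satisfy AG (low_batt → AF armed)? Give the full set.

States satisfying low_batt → AF armed: {Ground}.
States satisfying AG (low_batt → AF armed): {Ground}.

{Ground}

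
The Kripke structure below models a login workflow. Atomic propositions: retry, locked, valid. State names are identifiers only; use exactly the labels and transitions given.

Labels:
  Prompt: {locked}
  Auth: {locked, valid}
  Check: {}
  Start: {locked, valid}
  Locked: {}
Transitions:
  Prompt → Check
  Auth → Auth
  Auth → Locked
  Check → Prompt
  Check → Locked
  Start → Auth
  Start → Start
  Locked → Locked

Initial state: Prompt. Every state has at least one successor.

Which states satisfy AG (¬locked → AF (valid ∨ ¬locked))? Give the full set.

States satisfying ¬locked → AF (valid ∨ ¬locked): {Prompt, Auth, Check, Start, Locked}.
States satisfying AG (¬locked → AF (valid ∨ ¬locked)): {Prompt, Auth, Check, Start, Locked}.

{Prompt, Auth, Check, Start, Locked}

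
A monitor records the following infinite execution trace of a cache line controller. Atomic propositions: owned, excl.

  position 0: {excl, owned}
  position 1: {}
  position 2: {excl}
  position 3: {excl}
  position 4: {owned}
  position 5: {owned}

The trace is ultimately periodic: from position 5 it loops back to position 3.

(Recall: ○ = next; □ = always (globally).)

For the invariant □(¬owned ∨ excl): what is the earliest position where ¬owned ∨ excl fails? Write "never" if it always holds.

Check ¬owned ∨ excl at each position in order: 0 ✓, 1 ✓, 2 ✓, 3 ✓.
At position 4 the labels are {owned}, so ¬owned ∨ excl is false there. This is the first violation.

4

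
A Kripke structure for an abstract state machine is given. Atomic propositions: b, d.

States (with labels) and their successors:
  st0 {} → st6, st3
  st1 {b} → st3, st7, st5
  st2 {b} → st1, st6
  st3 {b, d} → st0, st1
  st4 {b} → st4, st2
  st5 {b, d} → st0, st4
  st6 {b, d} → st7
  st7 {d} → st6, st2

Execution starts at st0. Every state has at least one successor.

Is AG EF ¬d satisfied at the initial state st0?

States satisfying EF ¬d: {st0, st1, st2, st3, st4, st5, st6, st7}.
States satisfying AG EF ¬d: {st0, st1, st2, st3, st4, st5, st6, st7}.
Every state reachable from st0 satisfies EF ¬d.
st0 ∈ Sat(AG EF ¬d).

Holds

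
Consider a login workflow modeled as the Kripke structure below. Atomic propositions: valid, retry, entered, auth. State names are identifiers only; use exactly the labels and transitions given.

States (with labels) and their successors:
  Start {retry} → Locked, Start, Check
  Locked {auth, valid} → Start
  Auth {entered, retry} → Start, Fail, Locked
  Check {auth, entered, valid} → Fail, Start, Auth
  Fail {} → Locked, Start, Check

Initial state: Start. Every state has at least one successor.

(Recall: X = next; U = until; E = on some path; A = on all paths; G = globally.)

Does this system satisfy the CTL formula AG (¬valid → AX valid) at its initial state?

States satisfying ¬valid → AX valid: {Locked, Check}.
States satisfying AG (¬valid → AX valid): ∅.
Auth is reachable from Start and violates ¬valid → AX valid, so AG fails at Start.
Start ∉ Sat(AG (¬valid → AX valid)).

Violated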